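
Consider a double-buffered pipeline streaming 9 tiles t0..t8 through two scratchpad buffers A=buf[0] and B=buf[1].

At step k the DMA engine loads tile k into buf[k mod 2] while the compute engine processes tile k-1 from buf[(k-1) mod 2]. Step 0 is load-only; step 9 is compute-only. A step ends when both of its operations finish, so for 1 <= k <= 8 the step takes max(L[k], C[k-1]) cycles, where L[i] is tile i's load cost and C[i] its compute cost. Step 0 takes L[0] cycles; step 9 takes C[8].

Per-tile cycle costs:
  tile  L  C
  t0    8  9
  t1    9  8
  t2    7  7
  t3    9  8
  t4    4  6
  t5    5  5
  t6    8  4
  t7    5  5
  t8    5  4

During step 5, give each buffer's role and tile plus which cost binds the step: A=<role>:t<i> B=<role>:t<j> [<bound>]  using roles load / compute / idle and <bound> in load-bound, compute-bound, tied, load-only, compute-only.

  0. 8=8c; end=8; A:t0 B:-
  1. max(9,9)=9c; end=17; A:t0 B:t1
  2. max(7,8)=8c; end=25; A:t2 B:t1
  3. max(9,7)=9c; end=34; A:t2 B:t3
  4. max(4,8)=8c; end=42; A:t4 B:t3
  5. max(5,6)=6c; end=48; A:t4 B:t5
  6. max(8,5)=8c; end=56; A:t6 B:t5
  7. max(5,4)=5c; end=61; A:t6 B:t7
  8. max(5,5)=5c; end=66; A:t8 B:t7
  9. 4=4c; end=70; A:t8 B:t7

step 5: A=compute:t4 B=load:t5 [compute-bound]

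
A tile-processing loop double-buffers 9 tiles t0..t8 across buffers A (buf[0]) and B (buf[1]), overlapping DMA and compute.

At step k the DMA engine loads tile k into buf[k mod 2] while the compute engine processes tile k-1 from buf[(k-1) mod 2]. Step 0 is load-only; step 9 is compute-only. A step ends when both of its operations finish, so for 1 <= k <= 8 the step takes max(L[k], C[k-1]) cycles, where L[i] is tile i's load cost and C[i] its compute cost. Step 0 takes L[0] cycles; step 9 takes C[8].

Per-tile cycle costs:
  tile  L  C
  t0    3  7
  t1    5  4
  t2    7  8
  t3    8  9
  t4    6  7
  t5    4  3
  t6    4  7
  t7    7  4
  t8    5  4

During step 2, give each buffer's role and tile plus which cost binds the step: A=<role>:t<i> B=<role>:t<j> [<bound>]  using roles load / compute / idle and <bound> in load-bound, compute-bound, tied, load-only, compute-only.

step 2: A=load:t2 B=compute:t1 [load-bound]

step 0: L[0]=3 → dur=3, Σ=3 | A=load:t0 B=idle [load-only]
step 1: L[1]=5 C[0]=7 → dur=7, Σ=10 | A=compute:t0 B=load:t1 [compute-bound]
step 2: L[2]=7 C[1]=4 → dur=7, Σ=17 | A=load:t2 B=compute:t1 [load-bound]
step 3: L[3]=8 C[2]=8 → dur=8, Σ=25 | A=compute:t2 B=load:t3 [tied]
step 4: L[4]=6 C[3]=9 → dur=9, Σ=34 | A=load:t4 B=compute:t3 [compute-bound]
step 5: L[5]=4 C[4]=7 → dur=7, Σ=41 | A=compute:t4 B=load:t5 [compute-bound]
step 6: L[6]=4 C[5]=3 → dur=4, Σ=45 | A=load:t6 B=compute:t5 [load-bound]
step 7: L[7]=7 C[6]=7 → dur=7, Σ=52 | A=compute:t6 B=load:t7 [tied]
step 8: L[8]=5 C[7]=4 → dur=5, Σ=57 | A=load:t8 B=compute:t7 [load-bound]
step 9: C[8]=4 → dur=4, Σ=61 | A=compute:t8 B=idle [compute-only]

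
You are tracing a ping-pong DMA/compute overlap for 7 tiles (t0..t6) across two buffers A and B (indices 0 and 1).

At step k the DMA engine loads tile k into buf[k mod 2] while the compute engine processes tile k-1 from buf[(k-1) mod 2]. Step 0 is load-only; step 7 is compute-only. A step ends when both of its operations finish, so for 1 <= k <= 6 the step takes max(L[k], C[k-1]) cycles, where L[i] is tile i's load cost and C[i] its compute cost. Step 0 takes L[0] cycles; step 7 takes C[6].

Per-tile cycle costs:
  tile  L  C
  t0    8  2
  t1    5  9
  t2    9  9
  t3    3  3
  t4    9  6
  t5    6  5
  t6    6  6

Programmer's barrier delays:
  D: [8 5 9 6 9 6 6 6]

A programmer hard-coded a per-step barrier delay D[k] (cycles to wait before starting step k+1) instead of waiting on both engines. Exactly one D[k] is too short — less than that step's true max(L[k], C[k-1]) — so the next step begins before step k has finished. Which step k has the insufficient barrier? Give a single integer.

hazard at step 3

k=0 barrier L[0]=8→8c, D[0]=8 ok
k=1 barrier max(L[1]=5,C[0]=2)→5c, D[1]=5 ok
k=2 barrier max(L[2]=9,C[1]=9)→9c, D[2]=9 ok
k=3 barrier max(L[3]=3,C[2]=9)→9c, D[3]=6 SHORT
k=4 barrier max(L[4]=9,C[3]=3)→9c, D[4]=9 ok
k=5 barrier max(L[5]=6,C[4]=6)→6c, D[5]=6 ok
k=6 barrier max(L[6]=6,C[5]=5)→6c, D[6]=6 ok
k=7 barrier C[6]=6→6c, D[7]=6 ok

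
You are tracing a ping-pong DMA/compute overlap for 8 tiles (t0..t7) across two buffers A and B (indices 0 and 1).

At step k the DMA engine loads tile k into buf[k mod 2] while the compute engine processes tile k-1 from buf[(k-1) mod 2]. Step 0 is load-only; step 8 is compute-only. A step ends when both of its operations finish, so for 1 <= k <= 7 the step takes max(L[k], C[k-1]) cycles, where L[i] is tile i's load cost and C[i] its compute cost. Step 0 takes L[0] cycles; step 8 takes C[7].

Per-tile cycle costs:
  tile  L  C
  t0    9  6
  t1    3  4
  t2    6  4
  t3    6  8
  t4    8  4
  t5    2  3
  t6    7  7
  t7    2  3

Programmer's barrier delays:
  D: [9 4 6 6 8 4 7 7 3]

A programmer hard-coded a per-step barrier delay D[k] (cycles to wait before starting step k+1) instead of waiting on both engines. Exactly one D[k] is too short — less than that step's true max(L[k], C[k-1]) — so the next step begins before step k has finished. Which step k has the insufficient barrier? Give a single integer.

hazard at step 1

[0] required=L[0]=9=9 vs D=9 ok
[1] required=max(L[1]=3,C[0]=6)=6 vs D=4 SHORT
[2] required=max(L[2]=6,C[1]=4)=6 vs D=6 ok
[3] required=max(L[3]=6,C[2]=4)=6 vs D=6 ok
[4] required=max(L[4]=8,C[3]=8)=8 vs D=8 ok
[5] required=max(L[5]=2,C[4]=4)=4 vs D=4 ok
[6] required=max(L[6]=7,C[5]=3)=7 vs D=7 ok
[7] required=max(L[7]=2,C[6]=7)=7 vs D=7 ok
[8] required=C[7]=3=3 vs D=3 ok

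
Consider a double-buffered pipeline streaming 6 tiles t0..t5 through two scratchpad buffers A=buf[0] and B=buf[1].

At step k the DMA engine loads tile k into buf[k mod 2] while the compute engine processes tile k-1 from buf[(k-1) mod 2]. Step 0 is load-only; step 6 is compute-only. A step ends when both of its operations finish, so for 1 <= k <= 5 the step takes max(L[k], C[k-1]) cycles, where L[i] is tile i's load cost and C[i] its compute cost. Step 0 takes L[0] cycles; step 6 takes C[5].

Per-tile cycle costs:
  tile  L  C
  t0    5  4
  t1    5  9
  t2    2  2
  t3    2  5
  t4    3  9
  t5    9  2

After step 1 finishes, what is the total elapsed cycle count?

k=0 load=t0/5c comp=- wait=5 total=5
k=1 load=t1/5c comp=t0/4c wait=5 total=10
k=2 load=t2/2c comp=t1/9c wait=9 total=19
k=3 load=t3/2c comp=t2/2c wait=2 total=21
k=4 load=t4/3c comp=t3/5c wait=5 total=26
k=5 load=t5/9c comp=t4/9c wait=9 total=35
k=6 load=- comp=t5/2c wait=2 total=37

end_cycle[1] = 10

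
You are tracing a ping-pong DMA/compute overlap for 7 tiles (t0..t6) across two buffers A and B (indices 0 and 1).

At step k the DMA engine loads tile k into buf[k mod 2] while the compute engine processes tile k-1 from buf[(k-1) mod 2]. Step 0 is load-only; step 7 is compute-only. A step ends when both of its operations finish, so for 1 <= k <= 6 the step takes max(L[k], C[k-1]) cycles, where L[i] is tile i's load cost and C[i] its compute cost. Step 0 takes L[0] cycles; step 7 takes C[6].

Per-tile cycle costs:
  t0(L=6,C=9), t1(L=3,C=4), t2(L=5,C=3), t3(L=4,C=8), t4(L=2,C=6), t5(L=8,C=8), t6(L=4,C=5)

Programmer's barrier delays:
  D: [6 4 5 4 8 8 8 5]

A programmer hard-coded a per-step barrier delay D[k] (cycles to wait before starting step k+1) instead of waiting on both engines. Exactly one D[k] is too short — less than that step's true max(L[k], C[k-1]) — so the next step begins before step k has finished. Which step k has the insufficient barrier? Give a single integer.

k=0 barrier L[0]=6→6c, D[0]=6 ok
k=1 barrier max(L[1]=3,C[0]=9)→9c, D[1]=4 SHORT
k=2 barrier max(L[2]=5,C[1]=4)→5c, D[2]=5 ok
k=3 barrier max(L[3]=4,C[2]=3)→4c, D[3]=4 ok
k=4 barrier max(L[4]=2,C[3]=8)→8c, D[4]=8 ok
k=5 barrier max(L[5]=8,C[4]=6)→8c, D[5]=8 ok
k=6 barrier max(L[6]=4,C[5]=8)→8c, D[6]=8 ok
k=7 barrier C[6]=5→5c, D[7]=5 ok

hazard at step 1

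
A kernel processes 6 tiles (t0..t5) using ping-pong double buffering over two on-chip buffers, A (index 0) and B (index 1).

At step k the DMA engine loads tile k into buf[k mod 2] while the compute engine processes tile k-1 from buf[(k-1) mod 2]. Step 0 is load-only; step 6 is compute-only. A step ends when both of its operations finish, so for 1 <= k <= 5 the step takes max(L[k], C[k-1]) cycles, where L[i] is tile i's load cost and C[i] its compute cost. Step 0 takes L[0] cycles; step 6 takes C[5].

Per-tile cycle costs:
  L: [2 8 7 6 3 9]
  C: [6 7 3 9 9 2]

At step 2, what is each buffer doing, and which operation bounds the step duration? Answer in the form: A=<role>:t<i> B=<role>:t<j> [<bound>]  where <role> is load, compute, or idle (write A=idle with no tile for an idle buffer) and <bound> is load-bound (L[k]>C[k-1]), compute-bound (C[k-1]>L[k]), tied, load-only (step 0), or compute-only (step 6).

step 2: A=load:t2 B=compute:t1 [tied]

  0. 2=2c; end=2; A:t0 B:-
  1. max(8,6)=8c; end=10; A:t0 B:t1
  2. max(7,7)=7c; end=17; A:t2 B:t1
  3. max(6,3)=6c; end=23; A:t2 B:t3
  4. max(3,9)=9c; end=32; A:t4 B:t3
  5. max(9,9)=9c; end=41; A:t4 B:t5
  6. 2=2c; end=43; A:t4 B:t5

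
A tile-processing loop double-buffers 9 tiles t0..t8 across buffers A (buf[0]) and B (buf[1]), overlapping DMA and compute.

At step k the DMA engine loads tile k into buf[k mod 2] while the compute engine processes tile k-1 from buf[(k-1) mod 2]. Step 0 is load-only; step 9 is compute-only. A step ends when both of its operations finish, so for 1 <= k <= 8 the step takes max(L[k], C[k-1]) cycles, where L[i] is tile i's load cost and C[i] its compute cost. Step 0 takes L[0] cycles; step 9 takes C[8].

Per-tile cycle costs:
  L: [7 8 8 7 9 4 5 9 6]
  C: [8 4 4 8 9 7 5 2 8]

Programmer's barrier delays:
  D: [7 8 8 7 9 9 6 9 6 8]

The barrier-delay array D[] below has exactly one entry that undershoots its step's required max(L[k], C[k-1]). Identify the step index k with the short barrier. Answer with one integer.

hazard at step 6

k=0 barrier L[0]=7→7c, D[0]=7 ok
k=1 barrier max(L[1]=8,C[0]=8)→8c, D[1]=8 ok
k=2 barrier max(L[2]=8,C[1]=4)→8c, D[2]=8 ok
k=3 barrier max(L[3]=7,C[2]=4)→7c, D[3]=7 ok
k=4 barrier max(L[4]=9,C[3]=8)→9c, D[4]=9 ok
k=5 barrier max(L[5]=4,C[4]=9)→9c, D[5]=9 ok
k=6 barrier max(L[6]=5,C[5]=7)→7c, D[6]=6 SHORT
k=7 barrier max(L[7]=9,C[6]=5)→9c, D[7]=9 ok
k=8 barrier max(L[8]=6,C[7]=2)→6c, D[8]=6 ok
k=9 barrier C[8]=8→8c, D[9]=8 ok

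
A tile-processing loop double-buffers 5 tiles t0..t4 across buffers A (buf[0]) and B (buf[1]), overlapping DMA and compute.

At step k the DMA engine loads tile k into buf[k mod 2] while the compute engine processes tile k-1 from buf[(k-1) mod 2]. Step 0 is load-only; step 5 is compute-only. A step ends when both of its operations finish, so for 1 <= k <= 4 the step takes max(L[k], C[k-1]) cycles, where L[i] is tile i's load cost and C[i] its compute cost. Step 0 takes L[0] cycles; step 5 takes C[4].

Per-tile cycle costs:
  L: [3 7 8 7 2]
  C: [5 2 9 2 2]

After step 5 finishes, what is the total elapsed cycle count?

end_cycle[5] = 31

  0. 3=3c; end=3; A:t0 B:-
  1. max(7,5)=7c; end=10; A:t0 B:t1
  2. max(8,2)=8c; end=18; A:t2 B:t1
  3. max(7,9)=9c; end=27; A:t2 B:t3
  4. max(2,2)=2c; end=29; A:t4 B:t3
  5. 2=2c; end=31; A:t4 B:t3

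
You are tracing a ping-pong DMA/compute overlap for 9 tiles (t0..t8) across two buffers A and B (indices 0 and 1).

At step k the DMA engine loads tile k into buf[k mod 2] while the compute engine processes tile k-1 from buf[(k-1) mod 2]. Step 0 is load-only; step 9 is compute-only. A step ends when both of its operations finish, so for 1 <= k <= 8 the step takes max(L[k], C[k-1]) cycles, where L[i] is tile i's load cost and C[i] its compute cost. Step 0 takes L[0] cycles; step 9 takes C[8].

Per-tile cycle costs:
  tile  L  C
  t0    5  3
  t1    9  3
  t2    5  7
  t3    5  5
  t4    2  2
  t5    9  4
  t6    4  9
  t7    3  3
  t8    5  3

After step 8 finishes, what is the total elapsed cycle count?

end_cycle[8] = 58

[0] DMA t0→A (5c) ∥ CU idle ⇒ 5c, clock 5
[1] DMA t1→B (9c) ∥ CU A:t0 (3c) ⇒ 9c, clock 14
[2] DMA t2→A (5c) ∥ CU B:t1 (3c) ⇒ 5c, clock 19
[3] DMA t3→B (5c) ∥ CU A:t2 (7c) ⇒ 7c, clock 26
[4] DMA t4→A (2c) ∥ CU B:t3 (5c) ⇒ 5c, clock 31
[5] DMA t5→B (9c) ∥ CU A:t4 (2c) ⇒ 9c, clock 40
[6] DMA t6→A (4c) ∥ CU B:t5 (4c) ⇒ 4c, clock 44
[7] DMA t7→B (3c) ∥ CU A:t6 (9c) ⇒ 9c, clock 53
[8] DMA t8→A (5c) ∥ CU B:t7 (3c) ⇒ 5c, clock 58
[9] DMA idle ∥ CU A:t8 (3c) ⇒ 3c, clock 61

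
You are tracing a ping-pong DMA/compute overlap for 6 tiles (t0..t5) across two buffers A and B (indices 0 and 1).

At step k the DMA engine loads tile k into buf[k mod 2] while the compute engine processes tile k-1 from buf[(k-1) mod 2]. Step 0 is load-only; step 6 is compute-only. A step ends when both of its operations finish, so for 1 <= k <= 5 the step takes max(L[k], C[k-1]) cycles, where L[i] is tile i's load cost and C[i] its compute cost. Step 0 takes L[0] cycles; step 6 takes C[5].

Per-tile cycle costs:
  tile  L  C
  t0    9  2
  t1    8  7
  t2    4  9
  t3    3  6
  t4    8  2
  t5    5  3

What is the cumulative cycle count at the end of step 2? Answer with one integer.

end_cycle[2] = 24

  0. 9=9c; end=9; A:t0 B:-
  1. max(8,2)=8c; end=17; A:t0 B:t1
  2. max(4,7)=7c; end=24; A:t2 B:t1
  3. max(3,9)=9c; end=33; A:t2 B:t3
  4. max(8,6)=8c; end=41; A:t4 B:t3
  5. max(5,2)=5c; end=46; A:t4 B:t5
  6. 3=3c; end=49; A:t4 B:t5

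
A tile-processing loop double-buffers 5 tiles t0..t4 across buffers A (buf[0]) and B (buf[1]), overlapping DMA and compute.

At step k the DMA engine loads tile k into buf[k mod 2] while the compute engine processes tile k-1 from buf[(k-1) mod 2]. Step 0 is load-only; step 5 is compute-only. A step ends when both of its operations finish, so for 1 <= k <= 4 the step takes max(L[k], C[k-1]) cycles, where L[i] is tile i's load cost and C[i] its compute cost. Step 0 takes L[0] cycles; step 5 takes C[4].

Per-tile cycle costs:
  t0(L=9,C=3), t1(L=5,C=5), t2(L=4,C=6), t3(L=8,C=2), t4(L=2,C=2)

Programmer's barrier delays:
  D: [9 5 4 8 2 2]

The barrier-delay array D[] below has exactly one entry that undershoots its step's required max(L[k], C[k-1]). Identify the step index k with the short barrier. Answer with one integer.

hazard at step 2

[0] required=L[0]=9=9 vs D=9 ok
[1] required=max(L[1]=5,C[0]=3)=5 vs D=5 ok
[2] required=max(L[2]=4,C[1]=5)=5 vs D=4 SHORT
[3] required=max(L[3]=8,C[2]=6)=8 vs D=8 ok
[4] required=max(L[4]=2,C[3]=2)=2 vs D=2 ok
[5] required=C[4]=2=2 vs D=2 ok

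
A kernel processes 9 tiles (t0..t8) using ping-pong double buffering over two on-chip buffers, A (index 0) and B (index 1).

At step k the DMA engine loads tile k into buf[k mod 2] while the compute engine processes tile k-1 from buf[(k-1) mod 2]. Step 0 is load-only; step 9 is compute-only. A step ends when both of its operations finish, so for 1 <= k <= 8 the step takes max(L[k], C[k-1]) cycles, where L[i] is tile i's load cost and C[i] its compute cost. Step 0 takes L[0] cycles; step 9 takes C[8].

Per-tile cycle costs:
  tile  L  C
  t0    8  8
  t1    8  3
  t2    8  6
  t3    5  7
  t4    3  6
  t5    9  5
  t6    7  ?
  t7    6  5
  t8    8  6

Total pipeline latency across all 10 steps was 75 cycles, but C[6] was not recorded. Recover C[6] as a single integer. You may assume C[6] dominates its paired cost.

step 0 | dur = L[0]=8 = 8
step 1 | dur = max(L[1]=8, C[0]=8) = 8
step 2 | dur = max(L[2]=8, C[1]=3) = 8
step 3 | dur = max(L[3]=5, C[2]=6) = 6
step 4 | dur = max(L[4]=3, C[3]=7) = 7
step 5 | dur = max(L[5]=9, C[4]=6) = 9
step 6 | dur = max(L[6]=7, C[5]=5) = 7
step 7 | dur = max(L[7]=6, C[6]=?) = C[6]  (unknown; binding)
step 8 | dur = max(L[8]=8, C[7]=5) = 8
step 9 | dur = C[8]=6 = 6
sum of known step durations = 67
dur[7] = total - known = 75 - 67 = 8
C[6] is the binding max in step 7, so C[6] = dur[7] = 8

C[6] = 8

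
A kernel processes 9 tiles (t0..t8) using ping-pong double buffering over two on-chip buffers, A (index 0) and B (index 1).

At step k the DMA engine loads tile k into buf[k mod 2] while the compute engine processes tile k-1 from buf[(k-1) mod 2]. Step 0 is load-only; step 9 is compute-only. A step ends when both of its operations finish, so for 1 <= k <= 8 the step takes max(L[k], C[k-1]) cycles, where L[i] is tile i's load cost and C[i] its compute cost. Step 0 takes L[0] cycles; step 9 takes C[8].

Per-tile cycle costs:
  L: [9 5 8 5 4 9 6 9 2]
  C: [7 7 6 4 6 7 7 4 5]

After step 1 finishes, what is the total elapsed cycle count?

step 0: L[0]=9 → dur=9, Σ=9 | A=load:t0 B=idle [load-only]
step 1: L[1]=5 C[0]=7 → dur=7, Σ=16 | A=compute:t0 B=load:t1 [compute-bound]
step 2: L[2]=8 C[1]=7 → dur=8, Σ=24 | A=load:t2 B=compute:t1 [load-bound]
step 3: L[3]=5 C[2]=6 → dur=6, Σ=30 | A=compute:t2 B=load:t3 [compute-bound]
step 4: L[4]=4 C[3]=4 → dur=4, Σ=34 | A=load:t4 B=compute:t3 [tied]
step 5: L[5]=9 C[4]=6 → dur=9, Σ=43 | A=compute:t4 B=load:t5 [load-bound]
step 6: L[6]=6 C[5]=7 → dur=7, Σ=50 | A=load:t6 B=compute:t5 [compute-bound]
step 7: L[7]=9 C[6]=7 → dur=9, Σ=59 | A=compute:t6 B=load:t7 [load-bound]
step 8: L[8]=2 C[7]=4 → dur=4, Σ=63 | A=load:t8 B=compute:t7 [compute-bound]
step 9: C[8]=5 → dur=5, Σ=68 | A=compute:t8 B=idle [compute-only]

end_cycle[1] = 16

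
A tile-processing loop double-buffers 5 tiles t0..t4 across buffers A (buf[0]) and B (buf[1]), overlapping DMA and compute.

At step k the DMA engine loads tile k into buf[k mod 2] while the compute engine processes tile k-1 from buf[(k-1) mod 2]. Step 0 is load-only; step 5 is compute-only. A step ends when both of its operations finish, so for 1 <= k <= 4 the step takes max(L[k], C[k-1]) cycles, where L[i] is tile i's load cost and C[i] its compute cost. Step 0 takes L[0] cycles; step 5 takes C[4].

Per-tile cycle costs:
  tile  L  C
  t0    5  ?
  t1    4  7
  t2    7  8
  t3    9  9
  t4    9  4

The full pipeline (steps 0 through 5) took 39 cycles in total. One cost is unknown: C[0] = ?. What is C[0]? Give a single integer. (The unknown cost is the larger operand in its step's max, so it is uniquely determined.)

C[0] = 5

step 0: dur = L[0]=5 = 5
step 1: dur = max(L[1]=4, C[0]=?) = C[0]  (unknown; binding)
step 2: dur = max(L[2]=7, C[1]=7) = 7
step 3: dur = max(L[3]=9, C[2]=8) = 9
step 4: dur = max(L[4]=9, C[3]=9) = 9
step 5: dur = C[4]=4 = 4
sum of known step durations = 34
dur[1] = total - known = 39 - 34 = 5
C[0] is the binding max in step 1, so C[0] = dur[1] = 5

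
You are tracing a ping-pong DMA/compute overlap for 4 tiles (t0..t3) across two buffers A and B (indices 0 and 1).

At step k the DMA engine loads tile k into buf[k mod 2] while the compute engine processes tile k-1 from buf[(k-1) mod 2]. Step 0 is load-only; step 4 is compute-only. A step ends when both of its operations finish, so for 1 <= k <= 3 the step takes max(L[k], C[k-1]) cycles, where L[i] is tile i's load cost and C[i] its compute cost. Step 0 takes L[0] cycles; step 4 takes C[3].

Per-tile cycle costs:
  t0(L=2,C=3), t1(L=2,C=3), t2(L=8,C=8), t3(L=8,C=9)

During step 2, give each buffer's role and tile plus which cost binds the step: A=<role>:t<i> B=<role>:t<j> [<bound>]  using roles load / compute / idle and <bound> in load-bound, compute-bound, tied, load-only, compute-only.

step 2: A=load:t2 B=compute:t1 [load-bound]

k=0 load=t0/2c comp=- wait=2 total=2
k=1 load=t1/2c comp=t0/3c wait=3 total=5
k=2 load=t2/8c comp=t1/3c wait=8 total=13
k=3 load=t3/8c comp=t2/8c wait=8 total=21
k=4 load=- comp=t3/9c wait=9 total=30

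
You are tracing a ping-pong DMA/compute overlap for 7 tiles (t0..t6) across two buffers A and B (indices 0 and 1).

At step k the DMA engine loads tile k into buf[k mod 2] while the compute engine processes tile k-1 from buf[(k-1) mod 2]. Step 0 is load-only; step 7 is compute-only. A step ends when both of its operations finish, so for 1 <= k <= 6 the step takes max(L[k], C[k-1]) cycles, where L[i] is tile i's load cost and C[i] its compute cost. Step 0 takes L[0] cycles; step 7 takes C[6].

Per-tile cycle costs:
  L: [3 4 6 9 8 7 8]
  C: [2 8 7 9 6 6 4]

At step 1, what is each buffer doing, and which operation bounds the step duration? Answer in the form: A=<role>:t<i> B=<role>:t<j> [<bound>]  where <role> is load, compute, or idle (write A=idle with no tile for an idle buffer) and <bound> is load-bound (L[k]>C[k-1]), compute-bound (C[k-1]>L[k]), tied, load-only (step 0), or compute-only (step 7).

step 1: A=compute:t0 B=load:t1 [load-bound]

  0. 3=3c; end=3; A:t0 B:-
  1. max(4,2)=4c; end=7; A:t0 B:t1
  2. max(6,8)=8c; end=15; A:t2 B:t1
  3. max(9,7)=9c; end=24; A:t2 B:t3
  4. max(8,9)=9c; end=33; A:t4 B:t3
  5. max(7,6)=7c; end=40; A:t4 B:t5
  6. max(8,6)=8c; end=48; A:t6 B:t5
  7. 4=4c; end=52; A:t6 B:t5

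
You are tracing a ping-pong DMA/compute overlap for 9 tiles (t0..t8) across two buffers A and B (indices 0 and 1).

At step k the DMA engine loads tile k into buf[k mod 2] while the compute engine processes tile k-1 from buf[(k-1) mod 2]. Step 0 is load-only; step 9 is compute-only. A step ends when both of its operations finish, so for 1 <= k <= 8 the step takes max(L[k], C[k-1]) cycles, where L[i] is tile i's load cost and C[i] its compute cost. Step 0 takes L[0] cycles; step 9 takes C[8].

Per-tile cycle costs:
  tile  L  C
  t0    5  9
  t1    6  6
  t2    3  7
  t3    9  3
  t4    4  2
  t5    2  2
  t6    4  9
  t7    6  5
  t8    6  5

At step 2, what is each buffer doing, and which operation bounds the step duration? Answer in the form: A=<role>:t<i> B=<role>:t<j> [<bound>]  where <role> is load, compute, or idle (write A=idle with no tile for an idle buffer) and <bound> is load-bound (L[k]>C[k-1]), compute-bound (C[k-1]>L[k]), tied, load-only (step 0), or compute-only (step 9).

k=0 load=t0/5c comp=- wait=5 total=5
k=1 load=t1/6c comp=t0/9c wait=9 total=14
k=2 load=t2/3c comp=t1/6c wait=6 total=20
k=3 load=t3/9c comp=t2/7c wait=9 total=29
k=4 load=t4/4c comp=t3/3c wait=4 total=33
k=5 load=t5/2c comp=t4/2c wait=2 total=35
k=6 load=t6/4c comp=t5/2c wait=4 total=39
k=7 load=t7/6c comp=t6/9c wait=9 total=48
k=8 load=t8/6c comp=t7/5c wait=6 total=54
k=9 load=- comp=t8/5c wait=5 total=59

step 2: A=load:t2 B=compute:t1 [compute-bound]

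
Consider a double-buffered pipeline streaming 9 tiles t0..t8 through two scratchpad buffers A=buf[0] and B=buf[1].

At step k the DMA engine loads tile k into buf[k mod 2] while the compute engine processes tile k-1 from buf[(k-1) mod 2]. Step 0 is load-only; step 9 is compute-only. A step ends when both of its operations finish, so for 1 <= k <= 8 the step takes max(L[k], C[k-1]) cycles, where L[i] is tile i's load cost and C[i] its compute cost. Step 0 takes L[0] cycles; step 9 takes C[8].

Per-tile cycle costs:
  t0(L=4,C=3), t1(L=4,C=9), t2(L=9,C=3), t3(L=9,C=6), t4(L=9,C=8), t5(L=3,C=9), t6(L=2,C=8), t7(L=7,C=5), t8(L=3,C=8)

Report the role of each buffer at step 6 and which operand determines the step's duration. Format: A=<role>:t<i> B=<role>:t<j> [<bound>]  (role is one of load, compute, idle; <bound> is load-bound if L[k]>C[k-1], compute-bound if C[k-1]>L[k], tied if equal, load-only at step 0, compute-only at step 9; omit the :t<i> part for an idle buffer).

step 6: A=load:t6 B=compute:t5 [compute-bound]

  0. 4=4c; end=4; A:t0 B:-
  1. max(4,3)=4c; end=8; A:t0 B:t1
  2. max(9,9)=9c; end=17; A:t2 B:t1
  3. max(9,3)=9c; end=26; A:t2 B:t3
  4. max(9,6)=9c; end=35; A:t4 B:t3
  5. max(3,8)=8c; end=43; A:t4 B:t5
  6. max(2,9)=9c; end=52; A:t6 B:t5
  7. max(7,8)=8c; end=60; A:t6 B:t7
  8. max(3,5)=5c; end=65; A:t8 B:t7
  9. 8=8c; end=73; A:t8 B:t7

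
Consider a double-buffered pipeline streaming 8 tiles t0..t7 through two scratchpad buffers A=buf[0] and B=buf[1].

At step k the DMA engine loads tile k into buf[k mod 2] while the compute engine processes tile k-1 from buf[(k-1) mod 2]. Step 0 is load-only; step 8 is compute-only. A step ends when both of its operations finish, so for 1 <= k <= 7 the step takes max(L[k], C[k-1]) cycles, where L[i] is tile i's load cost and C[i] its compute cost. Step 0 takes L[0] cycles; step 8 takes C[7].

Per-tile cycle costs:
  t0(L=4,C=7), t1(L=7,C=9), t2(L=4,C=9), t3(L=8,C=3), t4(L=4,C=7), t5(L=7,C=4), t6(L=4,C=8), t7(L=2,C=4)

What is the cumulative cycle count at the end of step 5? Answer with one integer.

k=0 load=t0/4c comp=- wait=4 total=4
k=1 load=t1/7c comp=t0/7c wait=7 total=11
k=2 load=t2/4c comp=t1/9c wait=9 total=20
k=3 load=t3/8c comp=t2/9c wait=9 total=29
k=4 load=t4/4c comp=t3/3c wait=4 total=33
k=5 load=t5/7c comp=t4/7c wait=7 total=40
k=6 load=t6/4c comp=t5/4c wait=4 total=44
k=7 load=t7/2c comp=t6/8c wait=8 total=52
k=8 load=- comp=t7/4c wait=4 total=56

end_cycle[5] = 40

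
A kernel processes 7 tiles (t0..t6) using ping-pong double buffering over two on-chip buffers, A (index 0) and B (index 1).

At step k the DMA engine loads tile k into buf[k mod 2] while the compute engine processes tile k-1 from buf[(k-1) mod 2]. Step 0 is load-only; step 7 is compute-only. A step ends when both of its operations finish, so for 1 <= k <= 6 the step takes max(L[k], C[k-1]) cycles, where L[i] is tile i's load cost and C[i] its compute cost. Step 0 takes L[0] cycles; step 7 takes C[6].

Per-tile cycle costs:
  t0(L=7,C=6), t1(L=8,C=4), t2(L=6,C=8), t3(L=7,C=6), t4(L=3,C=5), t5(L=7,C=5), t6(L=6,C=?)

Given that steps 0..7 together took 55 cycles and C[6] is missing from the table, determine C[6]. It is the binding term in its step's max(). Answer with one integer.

step 0 = dur = L[0]=7 = 7
step 1 = dur = max(L[1]=8, C[0]=6) = 8
step 2 = dur = max(L[2]=6, C[1]=4) = 6
step 3 = dur = max(L[3]=7, C[2]=8) = 8
step 4 = dur = max(L[4]=3, C[3]=6) = 6
step 5 = dur = max(L[5]=7, C[4]=5) = 7
step 6 = dur = max(L[6]=6, C[5]=5) = 6
step 7 = dur = C[6]=? = C[6]  (unknown; binding)
sum of known step durations = 48
dur[7] = total - known = 55 - 48 = 7
C[6] is the binding max in step 7, so C[6] = dur[7] = 7

C[6] = 7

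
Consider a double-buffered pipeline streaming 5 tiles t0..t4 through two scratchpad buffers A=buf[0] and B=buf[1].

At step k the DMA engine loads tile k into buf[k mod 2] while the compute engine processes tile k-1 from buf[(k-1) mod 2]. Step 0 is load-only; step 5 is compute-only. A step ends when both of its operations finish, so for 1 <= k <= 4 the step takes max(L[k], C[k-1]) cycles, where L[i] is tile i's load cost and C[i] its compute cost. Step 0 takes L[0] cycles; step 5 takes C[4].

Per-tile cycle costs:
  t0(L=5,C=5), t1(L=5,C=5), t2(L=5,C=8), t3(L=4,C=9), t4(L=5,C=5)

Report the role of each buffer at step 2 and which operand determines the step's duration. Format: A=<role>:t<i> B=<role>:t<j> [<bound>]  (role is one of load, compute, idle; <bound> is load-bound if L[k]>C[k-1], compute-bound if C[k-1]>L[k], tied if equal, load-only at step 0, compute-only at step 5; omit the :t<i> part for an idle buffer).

step 0: L[0]=5 → dur=5, Σ=5 | A=load:t0 B=idle [load-only]
step 1: L[1]=5 C[0]=5 → dur=5, Σ=10 | A=compute:t0 B=load:t1 [tied]
step 2: L[2]=5 C[1]=5 → dur=5, Σ=15 | A=load:t2 B=compute:t1 [tied]
step 3: L[3]=4 C[2]=8 → dur=8, Σ=23 | A=compute:t2 B=load:t3 [compute-bound]
step 4: L[4]=5 C[3]=9 → dur=9, Σ=32 | A=load:t4 B=compute:t3 [compute-bound]
step 5: C[4]=5 → dur=5, Σ=37 | A=compute:t4 B=idle [compute-only]

step 2: A=load:t2 B=compute:t1 [tied]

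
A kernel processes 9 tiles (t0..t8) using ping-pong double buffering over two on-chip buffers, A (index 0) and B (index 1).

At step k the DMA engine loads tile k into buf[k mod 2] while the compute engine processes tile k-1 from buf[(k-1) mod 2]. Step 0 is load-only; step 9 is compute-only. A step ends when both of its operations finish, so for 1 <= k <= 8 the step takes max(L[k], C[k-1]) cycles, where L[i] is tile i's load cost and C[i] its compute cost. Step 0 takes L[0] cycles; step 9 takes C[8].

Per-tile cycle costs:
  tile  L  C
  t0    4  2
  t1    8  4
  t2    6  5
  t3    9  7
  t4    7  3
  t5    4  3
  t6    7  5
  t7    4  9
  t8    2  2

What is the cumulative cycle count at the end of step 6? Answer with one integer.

[0] DMA t0→A (4c) ∥ CU idle ⇒ 4c, clock 4
[1] DMA t1→B (8c) ∥ CU A:t0 (2c) ⇒ 8c, clock 12
[2] DMA t2→A (6c) ∥ CU B:t1 (4c) ⇒ 6c, clock 18
[3] DMA t3→B (9c) ∥ CU A:t2 (5c) ⇒ 9c, clock 27
[4] DMA t4→A (7c) ∥ CU B:t3 (7c) ⇒ 7c, clock 34
[5] DMA t5→B (4c) ∥ CU A:t4 (3c) ⇒ 4c, clock 38
[6] DMA t6→A (7c) ∥ CU B:t5 (3c) ⇒ 7c, clock 45
[7] DMA t7→B (4c) ∥ CU A:t6 (5c) ⇒ 5c, clock 50
[8] DMA t8→A (2c) ∥ CU B:t7 (9c) ⇒ 9c, clock 59
[9] DMA idle ∥ CU A:t8 (2c) ⇒ 2c, clock 61

end_cycle[6] = 45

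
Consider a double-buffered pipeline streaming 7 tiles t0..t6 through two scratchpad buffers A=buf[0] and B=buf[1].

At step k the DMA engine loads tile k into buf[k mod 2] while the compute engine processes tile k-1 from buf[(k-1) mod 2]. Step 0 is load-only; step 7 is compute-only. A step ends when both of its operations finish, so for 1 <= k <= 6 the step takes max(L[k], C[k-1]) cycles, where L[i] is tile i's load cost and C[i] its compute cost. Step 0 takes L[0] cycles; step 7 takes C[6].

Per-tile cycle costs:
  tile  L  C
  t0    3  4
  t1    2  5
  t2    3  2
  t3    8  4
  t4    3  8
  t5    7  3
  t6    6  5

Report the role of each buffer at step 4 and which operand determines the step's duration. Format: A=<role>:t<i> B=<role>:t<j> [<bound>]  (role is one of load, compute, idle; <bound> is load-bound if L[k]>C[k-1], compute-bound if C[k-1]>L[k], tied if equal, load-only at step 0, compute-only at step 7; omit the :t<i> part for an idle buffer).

step 4: A=load:t4 B=compute:t3 [compute-bound]

step 0: L[0]=3 → dur=3, Σ=3 | A=load:t0 B=idle [load-only]
step 1: L[1]=2 C[0]=4 → dur=4, Σ=7 | A=compute:t0 B=load:t1 [compute-bound]
step 2: L[2]=3 C[1]=5 → dur=5, Σ=12 | A=load:t2 B=compute:t1 [compute-bound]
step 3: L[3]=8 C[2]=2 → dur=8, Σ=20 | A=compute:t2 B=load:t3 [load-bound]
step 4: L[4]=3 C[3]=4 → dur=4, Σ=24 | A=load:t4 B=compute:t3 [compute-bound]
step 5: L[5]=7 C[4]=8 → dur=8, Σ=32 | A=compute:t4 B=load:t5 [compute-bound]
step 6: L[6]=6 C[5]=3 → dur=6, Σ=38 | A=load:t6 B=compute:t5 [load-bound]
step 7: C[6]=5 → dur=5, Σ=43 | A=compute:t6 B=idle [compute-only]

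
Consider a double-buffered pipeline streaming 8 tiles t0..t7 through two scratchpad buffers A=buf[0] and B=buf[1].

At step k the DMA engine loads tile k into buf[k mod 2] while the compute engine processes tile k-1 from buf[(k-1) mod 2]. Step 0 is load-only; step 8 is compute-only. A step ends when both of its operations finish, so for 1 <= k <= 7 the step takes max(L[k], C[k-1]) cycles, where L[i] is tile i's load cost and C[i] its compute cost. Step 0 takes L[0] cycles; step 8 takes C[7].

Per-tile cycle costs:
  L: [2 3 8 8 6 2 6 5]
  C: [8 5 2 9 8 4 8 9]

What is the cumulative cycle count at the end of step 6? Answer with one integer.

  0. 2=2c; end=2; A:t0 B:-
  1. max(3,8)=8c; end=10; A:t0 B:t1
  2. max(8,5)=8c; end=18; A:t2 B:t1
  3. max(8,2)=8c; end=26; A:t2 B:t3
  4. max(6,9)=9c; end=35; A:t4 B:t3
  5. max(2,8)=8c; end=43; A:t4 B:t5
  6. max(6,4)=6c; end=49; A:t6 B:t5
  7. max(5,8)=8c; end=57; A:t6 B:t7
  8. 9=9c; end=66; A:t6 B:t7

end_cycle[6] = 49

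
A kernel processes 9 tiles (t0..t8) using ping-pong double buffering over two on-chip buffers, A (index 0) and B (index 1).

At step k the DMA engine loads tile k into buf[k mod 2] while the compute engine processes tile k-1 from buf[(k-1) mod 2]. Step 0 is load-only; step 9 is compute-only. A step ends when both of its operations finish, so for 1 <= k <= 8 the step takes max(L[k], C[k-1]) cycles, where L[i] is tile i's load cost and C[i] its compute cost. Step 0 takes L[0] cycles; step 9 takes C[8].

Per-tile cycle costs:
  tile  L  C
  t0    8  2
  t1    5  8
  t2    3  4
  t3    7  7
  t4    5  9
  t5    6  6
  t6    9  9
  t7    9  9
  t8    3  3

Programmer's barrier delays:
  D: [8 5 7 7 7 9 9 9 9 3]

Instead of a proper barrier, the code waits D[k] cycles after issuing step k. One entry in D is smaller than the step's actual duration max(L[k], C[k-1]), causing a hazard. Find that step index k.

hazard at step 2

step 0: need L[0]=8 = 8; D[0]=8 ok
step 1: need max(L[1]=5,C[0]=2) = 5; D[1]=5 ok
step 2: need max(L[2]=3,C[1]=8) = 8; D[2]=7 SHORT
step 3: need max(L[3]=7,C[2]=4) = 7; D[3]=7 ok
step 4: need max(L[4]=5,C[3]=7) = 7; D[4]=7 ok
step 5: need max(L[5]=6,C[4]=9) = 9; D[5]=9 ok
step 6: need max(L[6]=9,C[5]=6) = 9; D[6]=9 ok
step 7: need max(L[7]=9,C[6]=9) = 9; D[7]=9 ok
step 8: need max(L[8]=3,C[7]=9) = 9; D[8]=9 ok
step 9: need C[8]=3 = 3; D[9]=3 ok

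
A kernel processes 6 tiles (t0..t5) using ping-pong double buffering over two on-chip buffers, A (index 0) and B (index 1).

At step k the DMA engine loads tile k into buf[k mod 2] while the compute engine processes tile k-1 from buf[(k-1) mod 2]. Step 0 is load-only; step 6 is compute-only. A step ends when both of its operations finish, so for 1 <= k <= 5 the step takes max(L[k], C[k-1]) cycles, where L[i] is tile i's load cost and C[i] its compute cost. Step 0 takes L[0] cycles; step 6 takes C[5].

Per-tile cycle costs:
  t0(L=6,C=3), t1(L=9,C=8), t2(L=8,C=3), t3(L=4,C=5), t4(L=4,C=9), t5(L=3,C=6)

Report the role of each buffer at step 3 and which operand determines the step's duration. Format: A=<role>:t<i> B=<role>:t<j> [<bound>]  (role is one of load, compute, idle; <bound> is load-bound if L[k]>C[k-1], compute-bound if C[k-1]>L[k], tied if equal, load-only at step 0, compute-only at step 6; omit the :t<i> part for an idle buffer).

step 0: L[0]=6 → dur=6, Σ=6 | A=load:t0 B=idle [load-only]
step 1: L[1]=9 C[0]=3 → dur=9, Σ=15 | A=compute:t0 B=load:t1 [load-bound]
step 2: L[2]=8 C[1]=8 → dur=8, Σ=23 | A=load:t2 B=compute:t1 [tied]
step 3: L[3]=4 C[2]=3 → dur=4, Σ=27 | A=compute:t2 B=load:t3 [load-bound]
step 4: L[4]=4 C[3]=5 → dur=5, Σ=32 | A=load:t4 B=compute:t3 [compute-bound]
step 5: L[5]=3 C[4]=9 → dur=9, Σ=41 | A=compute:t4 B=load:t5 [compute-bound]
step 6: C[5]=6 → dur=6, Σ=47 | A=idle B=compute:t5 [compute-only]

step 3: A=compute:t2 B=load:t3 [load-bound]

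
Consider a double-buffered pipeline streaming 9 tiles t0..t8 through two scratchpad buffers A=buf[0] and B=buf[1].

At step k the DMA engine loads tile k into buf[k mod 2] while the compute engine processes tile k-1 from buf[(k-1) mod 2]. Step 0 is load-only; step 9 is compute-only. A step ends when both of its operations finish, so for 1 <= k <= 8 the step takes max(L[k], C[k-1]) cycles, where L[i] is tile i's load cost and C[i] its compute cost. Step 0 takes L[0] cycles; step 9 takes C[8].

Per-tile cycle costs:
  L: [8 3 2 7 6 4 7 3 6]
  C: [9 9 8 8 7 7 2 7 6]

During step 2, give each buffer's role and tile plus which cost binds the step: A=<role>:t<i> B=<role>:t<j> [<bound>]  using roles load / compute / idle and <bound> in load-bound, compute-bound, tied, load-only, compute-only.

step 2: A=load:t2 B=compute:t1 [compute-bound]

k=0 load=t0/8c comp=- wait=8 total=8
k=1 load=t1/3c comp=t0/9c wait=9 total=17
k=2 load=t2/2c comp=t1/9c wait=9 total=26
k=3 load=t3/7c comp=t2/8c wait=8 total=34
k=4 load=t4/6c comp=t3/8c wait=8 total=42
k=5 load=t5/4c comp=t4/7c wait=7 total=49
k=6 load=t6/7c comp=t5/7c wait=7 total=56
k=7 load=t7/3c comp=t6/2c wait=3 total=59
k=8 load=t8/6c comp=t7/7c wait=7 total=66
k=9 load=- comp=t8/6c wait=6 total=72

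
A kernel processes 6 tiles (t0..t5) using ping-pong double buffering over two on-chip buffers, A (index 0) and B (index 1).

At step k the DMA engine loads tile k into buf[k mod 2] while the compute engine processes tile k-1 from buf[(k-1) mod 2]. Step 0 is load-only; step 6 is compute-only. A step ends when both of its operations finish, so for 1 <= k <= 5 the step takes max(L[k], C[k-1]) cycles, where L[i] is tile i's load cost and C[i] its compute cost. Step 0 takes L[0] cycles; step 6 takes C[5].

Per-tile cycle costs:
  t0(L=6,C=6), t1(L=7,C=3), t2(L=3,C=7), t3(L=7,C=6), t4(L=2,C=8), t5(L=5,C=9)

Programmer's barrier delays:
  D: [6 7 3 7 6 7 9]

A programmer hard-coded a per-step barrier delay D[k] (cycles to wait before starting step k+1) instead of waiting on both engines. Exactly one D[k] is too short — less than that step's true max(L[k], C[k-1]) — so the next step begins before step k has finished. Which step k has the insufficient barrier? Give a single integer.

k=0 barrier L[0]=6→6c, D[0]=6 ok
k=1 barrier max(L[1]=7,C[0]=6)→7c, D[1]=7 ok
k=2 barrier max(L[2]=3,C[1]=3)→3c, D[2]=3 ok
k=3 barrier max(L[3]=7,C[2]=7)→7c, D[3]=7 ok
k=4 barrier max(L[4]=2,C[3]=6)→6c, D[4]=6 ok
k=5 barrier max(L[5]=5,C[4]=8)→8c, D[5]=7 SHORT
k=6 barrier C[5]=9→9c, D[6]=9 ok

hazard at step 5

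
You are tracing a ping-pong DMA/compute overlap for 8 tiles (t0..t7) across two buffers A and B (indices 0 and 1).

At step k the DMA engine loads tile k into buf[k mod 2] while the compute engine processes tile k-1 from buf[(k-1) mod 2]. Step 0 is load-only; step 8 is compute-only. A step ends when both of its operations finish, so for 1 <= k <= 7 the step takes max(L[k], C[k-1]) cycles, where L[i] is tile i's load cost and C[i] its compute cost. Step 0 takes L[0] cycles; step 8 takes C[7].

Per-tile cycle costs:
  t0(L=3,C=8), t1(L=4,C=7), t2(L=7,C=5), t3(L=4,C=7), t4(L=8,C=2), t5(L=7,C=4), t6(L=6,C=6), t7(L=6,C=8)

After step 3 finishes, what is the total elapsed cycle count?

k=0 load=t0/3c comp=- wait=3 total=3
k=1 load=t1/4c comp=t0/8c wait=8 total=11
k=2 load=t2/7c comp=t1/7c wait=7 total=18
k=3 load=t3/4c comp=t2/5c wait=5 total=23
k=4 load=t4/8c comp=t3/7c wait=8 total=31
k=5 load=t5/7c comp=t4/2c wait=7 total=38
k=6 load=t6/6c comp=t5/4c wait=6 total=44
k=7 load=t7/6c comp=t6/6c wait=6 total=50
k=8 load=- comp=t7/8c wait=8 total=58

end_cycle[3] = 23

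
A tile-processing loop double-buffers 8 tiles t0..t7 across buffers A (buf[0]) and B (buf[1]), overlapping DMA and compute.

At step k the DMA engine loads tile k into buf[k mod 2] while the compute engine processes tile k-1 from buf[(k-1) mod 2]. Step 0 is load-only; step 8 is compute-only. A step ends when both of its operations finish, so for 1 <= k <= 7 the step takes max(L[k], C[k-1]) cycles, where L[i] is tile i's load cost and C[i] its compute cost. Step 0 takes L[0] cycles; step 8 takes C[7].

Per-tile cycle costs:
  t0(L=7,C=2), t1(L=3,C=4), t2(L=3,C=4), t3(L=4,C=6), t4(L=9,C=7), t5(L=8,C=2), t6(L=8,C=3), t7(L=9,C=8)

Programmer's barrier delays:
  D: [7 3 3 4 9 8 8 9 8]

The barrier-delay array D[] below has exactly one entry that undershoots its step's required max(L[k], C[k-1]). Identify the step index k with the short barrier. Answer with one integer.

k=0 barrier L[0]=7→7c, D[0]=7 ok
k=1 barrier max(L[1]=3,C[0]=2)→3c, D[1]=3 ok
k=2 barrier max(L[2]=3,C[1]=4)→4c, D[2]=3 SHORT
k=3 barrier max(L[3]=4,C[2]=4)→4c, D[3]=4 ok
k=4 barrier max(L[4]=9,C[3]=6)→9c, D[4]=9 ok
k=5 barrier max(L[5]=8,C[4]=7)→8c, D[5]=8 ok
k=6 barrier max(L[6]=8,C[5]=2)→8c, D[6]=8 ok
k=7 barrier max(L[7]=9,C[6]=3)→9c, D[7]=9 ok
k=8 barrier C[7]=8→8c, D[8]=8 ok

hazard at step 2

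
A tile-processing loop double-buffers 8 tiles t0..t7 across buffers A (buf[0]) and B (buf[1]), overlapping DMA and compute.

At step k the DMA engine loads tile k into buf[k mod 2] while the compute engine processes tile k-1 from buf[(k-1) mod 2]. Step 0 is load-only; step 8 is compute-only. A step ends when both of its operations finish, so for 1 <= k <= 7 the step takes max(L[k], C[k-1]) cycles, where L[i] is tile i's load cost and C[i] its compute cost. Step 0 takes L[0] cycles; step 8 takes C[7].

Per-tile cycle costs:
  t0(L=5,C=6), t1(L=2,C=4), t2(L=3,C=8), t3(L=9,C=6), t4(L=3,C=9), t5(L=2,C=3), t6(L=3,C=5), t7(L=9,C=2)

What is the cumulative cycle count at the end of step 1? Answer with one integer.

step 0: L[0]=5 → dur=5, Σ=5 | A=load:t0 B=idle [load-only]
step 1: L[1]=2 C[0]=6 → dur=6, Σ=11 | A=compute:t0 B=load:t1 [compute-bound]
step 2: L[2]=3 C[1]=4 → dur=4, Σ=15 | A=load:t2 B=compute:t1 [compute-bound]
step 3: L[3]=9 C[2]=8 → dur=9, Σ=24 | A=compute:t2 B=load:t3 [load-bound]
step 4: L[4]=3 C[3]=6 → dur=6, Σ=30 | A=load:t4 B=compute:t3 [compute-bound]
step 5: L[5]=2 C[4]=9 → dur=9, Σ=39 | A=compute:t4 B=load:t5 [compute-bound]
step 6: L[6]=3 C[5]=3 → dur=3, Σ=42 | A=load:t6 B=compute:t5 [tied]
step 7: L[7]=9 C[6]=5 → dur=9, Σ=51 | A=compute:t6 B=load:t7 [load-bound]
step 8: C[7]=2 → dur=2, Σ=53 | A=idle B=compute:t7 [compute-only]

end_cycle[1] = 11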